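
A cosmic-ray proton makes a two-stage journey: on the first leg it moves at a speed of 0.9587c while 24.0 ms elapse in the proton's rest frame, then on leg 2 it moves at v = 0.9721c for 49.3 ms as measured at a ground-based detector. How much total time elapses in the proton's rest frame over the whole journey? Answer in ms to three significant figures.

Leg 1: 24.0 ms is already measured in the proton's rest frame.
Leg 2: γ = 1/√(1 − 0.9721²) = 1/√0.05502 = 4.263; τ_2 = 49.3/4.263 = 11.56 ms.
Total: 24.00 + 11.56 ms.

τ = 35.6 ms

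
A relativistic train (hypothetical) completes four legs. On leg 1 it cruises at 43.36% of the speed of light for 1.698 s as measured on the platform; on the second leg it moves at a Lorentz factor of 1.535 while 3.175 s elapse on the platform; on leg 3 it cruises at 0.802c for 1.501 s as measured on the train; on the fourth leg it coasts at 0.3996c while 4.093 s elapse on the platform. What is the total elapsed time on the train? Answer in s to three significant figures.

Leg 1: β = 0.4336; γ = 1/√(1 − 0.4336²) = 1/√0.8120 = 1.110; τ_1 = 1.698/1.110 = 1.530 s.
Leg 2: γ = 1.535; τ_2 = 3.175/1.535 = 2.068 s.
Leg 3: 1.501 s is already measured on the train.
Leg 4: γ = 1/√(1 − 0.3996²) = 1/√0.8403 = 1.091; τ_4 = 4.093/1.091 = 3.752 s.
Total: 1.530 + 2.068 + 1.501 + 3.752 s.

τ = 8.85 s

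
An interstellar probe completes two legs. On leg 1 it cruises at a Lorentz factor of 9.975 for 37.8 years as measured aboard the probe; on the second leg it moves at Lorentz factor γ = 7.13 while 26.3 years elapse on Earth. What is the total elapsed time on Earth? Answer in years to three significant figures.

Leg 1: γ = 9.975; Δt_1 = 9.975 × 37.8 = 377.1 years.
Leg 2: 26.3 years is already measured on Earth.
Total: 377.1 + 26.30 years.

Δt = 403 years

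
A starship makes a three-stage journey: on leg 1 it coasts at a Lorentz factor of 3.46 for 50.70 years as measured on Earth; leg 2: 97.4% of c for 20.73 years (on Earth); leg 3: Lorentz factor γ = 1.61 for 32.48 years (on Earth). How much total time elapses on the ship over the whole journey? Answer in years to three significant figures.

Leg 1: γ = 3.46; τ_1 = 50.70/3.460 = 14.65 years.
Leg 2: β = 0.974; γ = 1/√(1 − 0.974²) = 1/√0.05132 = 4.414; τ_2 = 20.73/4.414 = 4.696 years.
Leg 3: γ = 1.61; τ_3 = 32.48/1.610 = 20.17 years.
Total: 14.65 + 4.696 + 20.17 years.

τ = 39.5 years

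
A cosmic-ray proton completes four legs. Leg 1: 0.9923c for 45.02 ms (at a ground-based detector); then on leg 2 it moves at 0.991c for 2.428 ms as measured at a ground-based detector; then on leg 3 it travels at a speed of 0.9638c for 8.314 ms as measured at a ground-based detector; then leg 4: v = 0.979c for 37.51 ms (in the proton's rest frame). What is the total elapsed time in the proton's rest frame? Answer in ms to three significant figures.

Leg 1: γ = 1/√(1 − 0.9923²) = 1/√0.01534 = 8.074; τ_1 = 45.02/8.074 = 5.576 ms.
Leg 2: γ = 1/√(1 − 0.991²) = 1/√0.01792 = 7.470; τ_2 = 2.428/7.470 = 0.3250 ms.
Leg 3: γ = 1/√(1 − 0.9638²) = 1/√0.07109 = 3.751; τ_3 = 8.314/3.751 = 2.217 ms.
Leg 4: 37.51 ms is already measured in the proton's rest frame.
Total: 5.576 + 0.3250 + 2.217 + 37.51 ms.

τ = 45.6 ms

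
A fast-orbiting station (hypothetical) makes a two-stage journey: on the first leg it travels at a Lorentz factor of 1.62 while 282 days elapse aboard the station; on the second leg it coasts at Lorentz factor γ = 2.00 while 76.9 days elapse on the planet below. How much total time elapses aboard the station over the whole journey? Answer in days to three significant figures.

τ = 320 days

Leg 1: 282 days is already measured aboard the station.
Leg 2: γ = 2.00; τ_2 = 76.9/2.000 = 38.45 days.
Total: 282.0 + 38.45 days.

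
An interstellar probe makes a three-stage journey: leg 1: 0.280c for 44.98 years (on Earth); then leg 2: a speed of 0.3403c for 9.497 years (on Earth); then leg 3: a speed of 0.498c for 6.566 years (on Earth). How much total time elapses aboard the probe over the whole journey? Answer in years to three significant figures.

τ = 57.8 years

Leg 1: γ = 1/√(1 − 0.280²) = 25/24 ≈ 1.042; τ_1 = 44.98/1.042 = 43.18 years.
Leg 2: γ = 1/√(1 − 0.3403²) = 1/√0.8842 = 1.063; τ_2 = 9.497/1.063 = 8.930 years.
Leg 3: γ = 1/√(1 − 0.498²) = 1/√0.7520 = 1.153; τ_3 = 6.566/1.153 = 5.694 years.
Total: 43.18 + 8.930 + 5.694 years.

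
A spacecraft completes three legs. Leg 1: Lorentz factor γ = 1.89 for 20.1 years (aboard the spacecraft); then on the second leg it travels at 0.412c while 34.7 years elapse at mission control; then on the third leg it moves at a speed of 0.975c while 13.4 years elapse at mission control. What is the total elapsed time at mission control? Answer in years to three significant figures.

Δt = 86.1 years

Leg 1: γ = 1.89; Δt_1 = 1.890 × 20.1 = 37.99 years.
Leg 2: 34.7 years is already measured at mission control.
Leg 3: 13.4 years is already measured at mission control.
Total: 37.99 + 34.70 + 13.40 years.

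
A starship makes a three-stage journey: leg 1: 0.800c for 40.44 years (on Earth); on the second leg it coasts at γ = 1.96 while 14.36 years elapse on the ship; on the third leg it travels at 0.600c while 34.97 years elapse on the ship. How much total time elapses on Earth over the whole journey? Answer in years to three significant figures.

Δt = 112 years

Leg 1: 40.44 years is already measured on Earth.
Leg 2: γ = 1.96; Δt_2 = 1.960 × 14.36 = 28.15 years.
Leg 3: γ = 1/√(1 − 0.600²) = 5/4 = 1.250; Δt_3 = 1.250 × 34.97 = 43.71 years.
Total: 40.44 + 28.15 + 43.71 years.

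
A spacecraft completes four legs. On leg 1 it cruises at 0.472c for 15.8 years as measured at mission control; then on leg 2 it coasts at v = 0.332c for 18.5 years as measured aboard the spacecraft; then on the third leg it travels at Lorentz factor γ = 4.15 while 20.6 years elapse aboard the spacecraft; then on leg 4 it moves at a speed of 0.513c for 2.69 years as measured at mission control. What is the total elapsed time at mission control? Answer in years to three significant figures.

Δt = 124 years

Leg 1: 15.8 years is already measured at mission control.
Leg 2: γ = 1/√(1 − 0.332²) = 1/√0.8898 = 1.060; Δt_2 = 1.060 × 18.5 = 19.61 years.
Leg 3: γ = 4.15; Δt_3 = 4.150 × 20.6 = 85.49 years.
Leg 4: 2.69 years is already measured at mission control.
Total: 15.80 + 19.61 + 85.49 + 2.690 years.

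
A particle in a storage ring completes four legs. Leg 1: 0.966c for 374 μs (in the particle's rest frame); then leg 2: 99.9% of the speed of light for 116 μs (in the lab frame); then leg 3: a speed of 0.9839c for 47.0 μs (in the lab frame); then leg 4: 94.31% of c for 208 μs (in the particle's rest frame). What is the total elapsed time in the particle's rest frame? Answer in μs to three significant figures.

τ = 596 μs

Leg 1: 374 μs is already measured in the particle's rest frame.
Leg 2: β = 0.999; γ = 1/√(1 − 0.999²) = 1/√0.001999 = 22.37; τ_2 = 116/22.37 = 5.186 μs.
Leg 3: γ = 1/√(1 − 0.9839²) = 1/√0.03194 = 5.595; τ_3 = 47.0/5.595 = 8.400 μs.
Leg 4: 208 μs is already measured in the particle's rest frame.
Total: 374.0 + 5.186 + 8.400 + 208.0 μs.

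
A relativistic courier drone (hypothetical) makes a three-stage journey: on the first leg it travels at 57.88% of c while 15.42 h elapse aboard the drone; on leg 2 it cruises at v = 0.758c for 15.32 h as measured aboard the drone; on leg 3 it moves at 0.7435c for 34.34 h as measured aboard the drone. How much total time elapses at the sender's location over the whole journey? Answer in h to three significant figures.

Δt = 93.7 h

Leg 1: β = 0.5788; γ = 1/√(1 − 0.5788²) = 1/√0.6650 = 1.226; Δt_1 = 1.226 × 15.42 = 18.91 h.
Leg 2: γ = 1/√(1 − 0.758²) = 1/√0.4254 = 1.533; Δt_2 = 1.533 × 15.32 = 23.49 h.
Leg 3: γ = 1/√(1 − 0.7435²) = 1/√0.4472 = 1.495; Δt_3 = 1.495 × 34.34 = 51.35 h.
Total: 18.91 + 23.49 + 51.35 h.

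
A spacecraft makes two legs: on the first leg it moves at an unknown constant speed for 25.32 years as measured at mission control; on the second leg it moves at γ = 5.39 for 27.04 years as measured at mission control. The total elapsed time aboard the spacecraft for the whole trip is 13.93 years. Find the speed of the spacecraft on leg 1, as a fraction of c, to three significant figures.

β = 0.936

Leg 1: speed unknown; τ_1 = 25.32/γ_1.
Leg 2: γ = 5.39; τ_2 = 27.04/5.390 = 5.017 years.
Total proper time: τ_1 + 5.017 = 13.93, so τ_1 = 13.93 − 5.017 = 8.913 years.
γ_1 = 25.32/8.913 = 2.841; β = √(1 − 1/γ²) = √0.8761.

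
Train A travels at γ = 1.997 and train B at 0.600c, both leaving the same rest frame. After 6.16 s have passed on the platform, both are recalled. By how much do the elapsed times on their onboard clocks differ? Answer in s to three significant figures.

|τ_A − τ_B| = 1.84 s

A: γ = 1.997; τ_A = 6.16/1.997 = 3.085 s.
B: γ = 1/√(1 − 0.600²) = 5/4 = 1.250; τ_B = 6.16/1.250 = 4.928 s.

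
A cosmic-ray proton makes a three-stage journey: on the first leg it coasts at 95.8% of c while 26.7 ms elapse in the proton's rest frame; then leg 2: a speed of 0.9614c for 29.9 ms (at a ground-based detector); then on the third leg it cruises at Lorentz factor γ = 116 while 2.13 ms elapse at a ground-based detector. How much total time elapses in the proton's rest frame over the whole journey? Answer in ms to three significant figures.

Leg 1: 26.7 ms is already measured in the proton's rest frame.
Leg 2: γ = 1/√(1 − 0.9614²) = 1/√0.07571 = 3.634; τ_2 = 29.9/3.634 = 8.227 ms.
Leg 3: γ = 116; τ_3 = 2.13/116.0 = 0.01836 ms.
Total: 26.70 + 8.227 + 0.01836 ms.

τ = 34.9 ms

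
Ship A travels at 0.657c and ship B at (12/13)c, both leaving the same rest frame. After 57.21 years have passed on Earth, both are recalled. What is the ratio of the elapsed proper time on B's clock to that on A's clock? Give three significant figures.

τ_B/τ_A = 0.510

A: γ = 1/√(1 − 0.657²) = 1/√0.5684 = 1.326. B: γ = 1/√(1 − (12/13)²) = 13/5 = 2.600.
τ_A/τ_B = γ_B/γ_A = 2.600/1.326 = 1.960, so τ_B/τ_A = 0.5102.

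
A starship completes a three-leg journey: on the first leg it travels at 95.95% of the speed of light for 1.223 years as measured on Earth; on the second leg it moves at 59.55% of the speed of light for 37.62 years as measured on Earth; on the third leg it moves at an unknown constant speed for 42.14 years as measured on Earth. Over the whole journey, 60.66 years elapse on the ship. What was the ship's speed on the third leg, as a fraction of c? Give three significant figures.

Leg 1: β = 0.9595; γ = 1/√(1 − 0.9595²) = 1/√0.07936 = 3.550; τ_1 = 1.223/3.550 = 0.3445 years.
Leg 2: β = 0.5955; γ = 1/√(1 − 0.5955²) = 1/√0.6454 = 1.245; τ_2 = 37.62/1.245 = 30.22 years.
Leg 3: speed unknown; τ_3 = 42.14/γ_3.
Total proper time: 0.3445 + 30.22 + τ_3 = 60.66, so τ_3 = 60.66 − 30.57 = 30.09 years.
γ_3 = 42.14/30.09 = 1.400; β = √(1 − 1/γ²) = √0.4900.

β = 0.700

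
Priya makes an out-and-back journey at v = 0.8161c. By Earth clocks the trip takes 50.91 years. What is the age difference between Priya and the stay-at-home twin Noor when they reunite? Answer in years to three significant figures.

γ = 1/√(1 − 0.8161²) = 1/√0.3340 = 1.730
Priya's elapsed proper time: τ = 50.91/1.730 = 29.42 years.
Age gap = Δt − τ = 50.91 − 29.42 years.

Δt − τ = 21.5 years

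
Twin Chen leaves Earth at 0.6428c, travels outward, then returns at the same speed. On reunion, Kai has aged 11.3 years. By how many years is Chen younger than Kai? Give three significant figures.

Δt − τ = 2.64 years

γ = 1/√(1 − 0.6428²) = 1/√0.5868 = 1.305
Chen's elapsed proper time: τ = 11.3/1.305 = 8.656 years.
Age gap = Δt − τ = 11.3 − 8.656 years.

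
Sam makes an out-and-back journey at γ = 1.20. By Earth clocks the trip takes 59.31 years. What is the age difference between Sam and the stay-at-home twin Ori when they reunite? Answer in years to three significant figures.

Δt − τ = 9.88 years

γ = 1.20
Sam's elapsed proper time: τ = 59.31/1.200 = 49.43 years.
Age gap = Δt − τ = 59.31 − 49.43 years.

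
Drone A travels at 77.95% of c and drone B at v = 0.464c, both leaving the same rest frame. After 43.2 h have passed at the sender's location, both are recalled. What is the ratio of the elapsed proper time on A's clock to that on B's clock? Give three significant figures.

τ_A/τ_B = 0.707

A: β = 0.7795; γ = 1/√(1 − 0.7795²) = 1/√0.3924 = 1.596. B: γ = 1/√(1 − 0.464²) = 1/√0.7847 = 1.129.
τ_A/τ_B = γ_B/γ_A = 1.129/1.596 = 0.7071, so τ_A/τ_B = 0.7071.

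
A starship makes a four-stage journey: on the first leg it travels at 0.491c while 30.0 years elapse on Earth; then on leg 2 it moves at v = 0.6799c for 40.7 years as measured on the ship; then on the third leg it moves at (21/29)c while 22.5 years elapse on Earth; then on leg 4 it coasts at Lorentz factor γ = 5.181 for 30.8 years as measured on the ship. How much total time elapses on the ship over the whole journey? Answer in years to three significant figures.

Leg 1: γ = 1/√(1 − 0.491²) = 1/√0.7589 = 1.148; τ_1 = 30.0/1.148 = 26.13 years.
Leg 2: 40.7 years is already measured on the ship.
Leg 3: γ = 1/√(1 − (21/29)²) = 29/20 = 1.450; τ_3 = 22.5/1.450 = 15.52 years.
Leg 4: 30.8 years is already measured on the ship.
Total: 26.13 + 40.70 + 15.52 + 30.80 years.

τ = 113 years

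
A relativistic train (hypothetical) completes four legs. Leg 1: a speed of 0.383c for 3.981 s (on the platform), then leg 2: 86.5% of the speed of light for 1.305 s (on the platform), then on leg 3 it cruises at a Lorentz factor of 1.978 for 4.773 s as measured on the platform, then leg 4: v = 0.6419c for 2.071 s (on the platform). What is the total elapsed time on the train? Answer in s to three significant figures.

Leg 1: γ = 1/√(1 − 0.383²) = 1/√0.8533 = 1.083; τ_1 = 3.981/1.083 = 3.677 s.
Leg 2: β = 0.865; γ = 1/√(1 − 0.865²) = 1/√0.2518 = 1.993; τ_2 = 1.305/1.993 = 0.6548 s.
Leg 3: γ = 1.978; τ_3 = 4.773/1.978 = 2.413 s.
Leg 4: γ = 1/√(1 − 0.6419²) = 1/√0.5880 = 1.304; τ_4 = 2.071/1.304 = 1.588 s.
Total: 3.677 + 0.6548 + 2.413 + 1.588 s.

τ = 8.33 s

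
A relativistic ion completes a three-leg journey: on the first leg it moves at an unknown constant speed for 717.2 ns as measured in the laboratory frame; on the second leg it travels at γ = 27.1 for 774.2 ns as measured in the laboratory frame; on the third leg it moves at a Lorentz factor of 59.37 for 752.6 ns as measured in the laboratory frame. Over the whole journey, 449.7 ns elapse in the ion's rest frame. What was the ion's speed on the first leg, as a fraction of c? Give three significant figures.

β = 0.822

Leg 1: speed unknown; τ_1 = 717.2/γ_1.
Leg 2: γ = 27.1; τ_2 = 774.2/27.10 = 28.57 ns.
Leg 3: γ = 59.37; τ_3 = 752.6/59.37 = 12.68 ns.
Total proper time: τ_1 + 28.57 + 12.68 = 449.7, so τ_1 = 449.7 − 41.24 = 408.5 ns.
γ_1 = 717.2/408.5 = 1.756; β = √(1 − 1/γ²) = √0.6757.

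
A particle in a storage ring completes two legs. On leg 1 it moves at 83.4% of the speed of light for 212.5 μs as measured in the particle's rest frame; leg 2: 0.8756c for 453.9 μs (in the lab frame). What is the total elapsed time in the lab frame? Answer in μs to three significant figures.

Leg 1: β = 0.834; γ = 1/√(1 − 0.834²) = 1/√0.3044 = 1.812; Δt_1 = 1.812 × 212.5 = 385.1 μs.
Leg 2: 453.9 μs is already measured in the lab frame.
Total: 385.1 + 453.9 μs.

Δt = 839 μs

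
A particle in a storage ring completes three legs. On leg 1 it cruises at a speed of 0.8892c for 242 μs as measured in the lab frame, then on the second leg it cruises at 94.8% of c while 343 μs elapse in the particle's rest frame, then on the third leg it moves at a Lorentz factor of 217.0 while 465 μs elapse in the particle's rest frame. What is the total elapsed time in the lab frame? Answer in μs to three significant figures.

Δt = 1.02×10⁵ μs

Leg 1: 242 μs is already measured in the lab frame.
Leg 2: β = 0.948; γ = 1/√(1 − 0.948²) = 1/√0.1013 = 3.142; Δt_2 = 3.142 × 343 = 1078 μs.
Leg 3: γ = 217.0; Δt_3 = 217.0 × 465 = 1.009×10⁵ μs.
Total: 242.0 + 1078 + 1.009×10⁵ μs.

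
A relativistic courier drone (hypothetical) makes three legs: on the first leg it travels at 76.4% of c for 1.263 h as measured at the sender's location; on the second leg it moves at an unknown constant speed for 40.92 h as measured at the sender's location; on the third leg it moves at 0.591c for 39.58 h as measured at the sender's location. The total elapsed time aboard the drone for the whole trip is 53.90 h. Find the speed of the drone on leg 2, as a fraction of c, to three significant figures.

Leg 1: β = 0.764; γ = 1/√(1 − 0.764²) = 1/√0.4163 = 1.550; τ_1 = 1.263/1.550 = 0.8149 h.
Leg 2: speed unknown; τ_2 = 40.92/γ_2.
Leg 3: γ = 1/√(1 − 0.591²) = 1/√0.6507 = 1.240; τ_3 = 39.58/1.240 = 31.93 h.
Total proper time: 0.8149 + τ_2 + 31.93 = 53.90, so τ_2 = 53.90 − 32.74 = 21.16 h.
γ_2 = 40.92/21.16 = 1.934; β = √(1 − 1/γ²) = √0.7327.

β = 0.856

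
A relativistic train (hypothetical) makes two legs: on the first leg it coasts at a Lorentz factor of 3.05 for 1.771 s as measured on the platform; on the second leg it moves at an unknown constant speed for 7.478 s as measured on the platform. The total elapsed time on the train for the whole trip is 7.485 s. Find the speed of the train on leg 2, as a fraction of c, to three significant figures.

β = 0.384

Leg 1: γ = 3.05; τ_1 = 1.771/3.050 = 0.5807 s.
Leg 2: speed unknown; τ_2 = 7.478/γ_2.
Total proper time: 0.5807 + τ_2 = 7.485, so τ_2 = 7.485 − 0.5807 = 6.904 s.
γ_2 = 7.478/6.904 = 1.083; β = √(1 − 1/γ²) = √0.1475.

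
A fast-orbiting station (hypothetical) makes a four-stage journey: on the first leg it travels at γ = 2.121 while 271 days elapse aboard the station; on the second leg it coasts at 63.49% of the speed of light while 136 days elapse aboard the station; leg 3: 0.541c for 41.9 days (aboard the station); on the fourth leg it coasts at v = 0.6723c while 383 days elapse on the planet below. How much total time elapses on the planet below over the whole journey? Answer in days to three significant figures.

Leg 1: γ = 2.121; Δt_1 = 2.121 × 271 = 574.8 days.
Leg 2: β = 0.6349; γ = 1/√(1 − 0.6349²) = 1/√0.5969 = 1.294; Δt_2 = 1.294 × 136 = 176.0 days.
Leg 3: γ = 1/√(1 − 0.541²) = 1/√0.7073 = 1.189; Δt_3 = 1.189 × 41.9 = 49.82 days.
Leg 4: 383 days is already measured on the planet below.
Total: 574.8 + 176.0 + 49.82 + 383.0 days.

Δt = 1180 days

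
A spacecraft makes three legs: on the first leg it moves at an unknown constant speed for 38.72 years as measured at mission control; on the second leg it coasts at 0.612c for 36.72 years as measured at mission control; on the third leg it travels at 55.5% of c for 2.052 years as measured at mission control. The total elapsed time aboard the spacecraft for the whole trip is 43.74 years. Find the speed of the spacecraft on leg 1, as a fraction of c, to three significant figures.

β = 0.942

Leg 1: speed unknown; τ_1 = 38.72/γ_1.
Leg 2: γ = 1/√(1 − 0.612²) = 1/√0.6255 = 1.264; τ_2 = 36.72/1.264 = 29.04 years.
Leg 3: β = 0.555; γ = 1/√(1 − 0.555²) = 1/√0.6920 = 1.202; τ_3 = 2.052/1.202 = 1.707 years.
Total proper time: τ_1 + 29.04 + 1.707 = 43.74, so τ_1 = 43.74 − 30.75 = 12.99 years.
γ_1 = 38.72/12.99 = 2.980; β = √(1 − 1/γ²) = √0.8874.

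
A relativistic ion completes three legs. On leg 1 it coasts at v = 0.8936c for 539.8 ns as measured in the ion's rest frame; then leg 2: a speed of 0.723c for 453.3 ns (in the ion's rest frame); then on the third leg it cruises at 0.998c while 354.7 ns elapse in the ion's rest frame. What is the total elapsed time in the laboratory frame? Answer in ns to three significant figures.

Δt = 7470 ns

Leg 1: γ = 1/√(1 − 0.8936²) = 1/√0.2015 = 2.228; Δt_1 = 2.228 × 539.8 = 1203 ns.
Leg 2: γ = 1/√(1 − 0.723²) = 1/√0.4773 = 1.447; Δt_2 = 1.447 × 453.3 = 656.2 ns.
Leg 3: γ = 1/√(1 − 0.998²) = 1/√0.003996 = 15.82; Δt_3 = 15.82 × 354.7 = 5611 ns.
Total: 1203 + 656.2 + 5611 ns.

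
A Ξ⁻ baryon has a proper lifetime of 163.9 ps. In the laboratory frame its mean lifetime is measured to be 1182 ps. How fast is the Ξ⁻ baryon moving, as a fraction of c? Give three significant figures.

v = 0.990c

γ = Δt/τ₀ = 1182/163.9 = 7.212
β = √(1 − 1/γ²) = √(1 − 0.01923) = √0.9808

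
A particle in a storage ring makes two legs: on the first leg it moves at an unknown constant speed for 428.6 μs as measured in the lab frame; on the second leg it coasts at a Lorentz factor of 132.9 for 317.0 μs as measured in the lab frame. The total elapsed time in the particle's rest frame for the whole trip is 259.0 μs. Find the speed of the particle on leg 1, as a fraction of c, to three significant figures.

Leg 1: speed unknown; τ_1 = 428.6/γ_1.
Leg 2: γ = 132.9; τ_2 = 317.0/132.9 = 2.385 μs.
Total proper time: τ_1 + 2.385 = 259.0, so τ_1 = 259.0 − 2.385 = 256.6 μs.
γ_1 = 428.6/256.6 = 1.670; β = √(1 − 1/γ²) = √0.6415.

β = 0.801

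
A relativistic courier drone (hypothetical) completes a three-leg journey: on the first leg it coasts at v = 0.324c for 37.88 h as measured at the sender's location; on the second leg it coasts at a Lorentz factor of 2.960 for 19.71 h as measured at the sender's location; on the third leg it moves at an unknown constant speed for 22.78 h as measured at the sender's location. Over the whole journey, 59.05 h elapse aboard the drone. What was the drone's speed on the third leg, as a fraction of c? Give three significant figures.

β = 0.687

Leg 1: γ = 1/√(1 − 0.324²) = 1/√0.8950 = 1.057; τ_1 = 37.88/1.057 = 35.84 h.
Leg 2: γ = 2.960; τ_2 = 19.71/2.960 = 6.659 h.
Leg 3: speed unknown; τ_3 = 22.78/γ_3.
Total proper time: 35.84 + 6.659 + τ_3 = 59.05, so τ_3 = 59.05 − 42.50 = 16.55 h.
γ_3 = 22.78/16.55 = 1.376; β = √(1 − 1/γ²) = √0.4719.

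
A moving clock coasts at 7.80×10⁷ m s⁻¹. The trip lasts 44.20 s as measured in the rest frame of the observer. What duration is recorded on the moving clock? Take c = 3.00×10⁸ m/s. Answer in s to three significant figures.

τ = 42.7 s

β = 7.80×10⁷/3.00×10⁸ = 0.2600; γ = 1/√(1 − 0.2600²) = 1.036
The interval measured in the rest frame of the observer is the dilated one; the clock on the moving clock measures the proper time τ = Δt/γ = 44.20/1.036 s.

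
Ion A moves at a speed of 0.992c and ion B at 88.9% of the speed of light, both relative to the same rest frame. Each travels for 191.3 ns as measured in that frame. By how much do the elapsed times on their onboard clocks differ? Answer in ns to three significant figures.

|τ_A − τ_B| = 63.4 ns

A: γ = 1/√(1 − 0.992²) = 1/√0.01594 = 7.922; τ_A = 191.3/7.922 = 24.15 ns.
B: β = 0.889; γ = 1/√(1 − 0.889²) = 1/√0.2097 = 2.184; τ_B = 191.3/2.184 = 87.60 ns.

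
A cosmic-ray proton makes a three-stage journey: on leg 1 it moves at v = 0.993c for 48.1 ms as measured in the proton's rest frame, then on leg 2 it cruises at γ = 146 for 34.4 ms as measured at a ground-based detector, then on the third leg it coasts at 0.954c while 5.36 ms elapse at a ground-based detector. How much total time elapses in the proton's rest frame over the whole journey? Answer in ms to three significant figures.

τ = 49.9 ms

Leg 1: 48.1 ms is already measured in the proton's rest frame.
Leg 2: γ = 146; τ_2 = 34.4/146.0 = 0.2356 ms.
Leg 3: γ = 1/√(1 − 0.954²) = 1/√0.08988 = 3.335; τ_3 = 5.36/3.335 = 1.607 ms.
Total: 48.10 + 0.2356 + 1.607 ms.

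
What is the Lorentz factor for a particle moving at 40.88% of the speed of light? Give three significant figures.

β = 0.4088; γ = 1/√(1 − 0.4088²) = 1/√0.8329 = 1.096

γ = 1.10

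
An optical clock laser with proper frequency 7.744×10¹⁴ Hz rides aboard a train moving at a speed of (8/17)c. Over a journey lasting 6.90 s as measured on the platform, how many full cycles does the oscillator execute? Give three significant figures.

N = 4.71×10¹⁵

γ = 1/√(1 − (8/17)²) = 17/15 ≈ 1.133
The oscillator's own cycle count is N = f × τ where τ is the proper time on the train. τ = Δt/γ = 6.90/1.133 = 6.088 s = 6.088×10⁰ s.
N = 7.744×10¹⁴ × 6.088×10⁰ = 4.715×10¹⁵.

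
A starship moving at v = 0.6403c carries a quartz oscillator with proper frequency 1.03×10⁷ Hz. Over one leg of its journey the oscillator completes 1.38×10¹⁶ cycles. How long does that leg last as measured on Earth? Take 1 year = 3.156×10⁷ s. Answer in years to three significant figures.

Δt = 55.3 years

γ = 1/√(1 − 0.6403²) = 1/√0.5900 = 1.302
Proper time for N cycles: τ = N/f = 1.38×10¹⁶/(1.03×10⁷) = 1.340×10⁹ s = 42.45 years.
Lab-frame duration Δt = γτ = 1.302 × 42.45 = 55.27 years.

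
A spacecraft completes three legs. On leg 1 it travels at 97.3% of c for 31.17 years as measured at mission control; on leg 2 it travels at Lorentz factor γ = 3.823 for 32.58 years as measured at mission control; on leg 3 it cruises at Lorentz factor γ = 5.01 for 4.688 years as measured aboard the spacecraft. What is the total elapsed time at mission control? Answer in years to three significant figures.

Δt = 87.2 years

Leg 1: 31.17 years is already measured at mission control.
Leg 2: 32.58 years is already measured at mission control.
Leg 3: γ = 5.01; Δt_3 = 5.010 × 4.688 = 23.49 years.
Total: 31.17 + 32.58 + 23.49 years.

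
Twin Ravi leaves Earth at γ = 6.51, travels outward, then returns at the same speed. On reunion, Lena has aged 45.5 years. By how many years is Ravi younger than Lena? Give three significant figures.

γ = 6.51
Ravi's elapsed proper time: τ = 45.5/6.510 = 6.989 years.
Age gap = Δt − τ = 45.5 − 6.989 years.

Δt − τ = 38.5 years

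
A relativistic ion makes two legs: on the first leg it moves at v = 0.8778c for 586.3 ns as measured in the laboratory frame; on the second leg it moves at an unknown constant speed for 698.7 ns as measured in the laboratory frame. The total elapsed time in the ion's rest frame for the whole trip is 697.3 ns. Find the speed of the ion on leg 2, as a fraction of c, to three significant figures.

Leg 1: γ = 1/√(1 − 0.8778²) = 1/√0.2295 = 2.088; τ_1 = 586.3/2.088 = 280.9 ns.
Leg 2: speed unknown; τ_2 = 698.7/γ_2.
Total proper time: 280.9 + τ_2 = 697.3, so τ_2 = 697.3 − 280.9 = 416.4 ns.
γ_2 = 698.7/416.4 = 1.678; β = √(1 − 1/γ²) = √0.6447.

β = 0.803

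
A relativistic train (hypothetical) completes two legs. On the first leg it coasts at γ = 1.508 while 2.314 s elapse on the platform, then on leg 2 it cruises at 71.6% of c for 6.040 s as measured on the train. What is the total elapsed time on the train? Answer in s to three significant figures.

Leg 1: γ = 1.508; τ_1 = 2.314/1.508 = 1.534 s.
Leg 2: 6.040 s is already measured on the train.
Total: 1.534 + 6.040 s.

τ = 7.57 s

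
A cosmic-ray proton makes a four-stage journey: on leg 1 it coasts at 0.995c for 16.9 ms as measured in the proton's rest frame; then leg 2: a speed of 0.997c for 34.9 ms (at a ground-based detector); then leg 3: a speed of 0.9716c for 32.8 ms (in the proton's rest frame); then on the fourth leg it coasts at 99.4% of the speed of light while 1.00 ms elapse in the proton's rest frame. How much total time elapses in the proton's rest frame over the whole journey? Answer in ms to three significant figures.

τ = 53.4 ms

Leg 1: 16.9 ms is already measured in the proton's rest frame.
Leg 2: γ = 1/√(1 − 0.997²) = 1/√0.005991 = 12.92; τ_2 = 34.9/12.92 = 2.701 ms.
Leg 3: 32.8 ms is already measured in the proton's rest frame.
Leg 4: 1.00 ms is already measured in the proton's rest frame.
Total: 16.90 + 2.701 + 32.80 + 1.000 ms.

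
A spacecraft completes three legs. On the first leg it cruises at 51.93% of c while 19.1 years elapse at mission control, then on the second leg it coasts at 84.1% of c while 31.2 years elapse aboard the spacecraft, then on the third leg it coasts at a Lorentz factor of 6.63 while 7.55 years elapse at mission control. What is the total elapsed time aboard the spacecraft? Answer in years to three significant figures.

τ = 48.7 years

Leg 1: β = 0.5193; γ = 1/√(1 − 0.5193²) = 1/√0.7303 = 1.170; τ_1 = 19.1/1.170 = 16.32 years.
Leg 2: 31.2 years is already measured aboard the spacecraft.
Leg 3: γ = 6.63; τ_3 = 7.55/6.630 = 1.139 years.
Total: 16.32 + 31.20 + 1.139 years.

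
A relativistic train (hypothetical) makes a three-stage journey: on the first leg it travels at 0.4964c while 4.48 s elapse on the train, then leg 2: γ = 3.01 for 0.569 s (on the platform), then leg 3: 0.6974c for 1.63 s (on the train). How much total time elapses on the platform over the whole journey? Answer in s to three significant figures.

Δt = 8.00 s

Leg 1: γ = 1/√(1 − 0.4964²) = 1/√0.7536 = 1.152; Δt_1 = 1.152 × 4.48 = 5.161 s.
Leg 2: 0.569 s is already measured on the platform.
Leg 3: γ = 1/√(1 − 0.6974²) = 1/√0.5136 = 1.395; Δt_3 = 1.395 × 1.63 = 2.274 s.
Total: 5.161 + 0.5690 + 2.274 s.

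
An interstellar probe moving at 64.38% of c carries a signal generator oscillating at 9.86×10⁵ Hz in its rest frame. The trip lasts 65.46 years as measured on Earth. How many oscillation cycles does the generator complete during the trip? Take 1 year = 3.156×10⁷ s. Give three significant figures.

β = 0.6438; γ = 1/√(1 − 0.6438²) = 1/√0.5855 = 1.307
The oscillator's own cycle count is N = f × τ where τ is the proper time aboard the probe. τ = Δt/γ = 65.46/1.307 = 50.09 years = 1.581×10⁹ s.
N = 9.86×10⁵ × 1.581×10⁹ = 1.559×10¹⁵.

N = 1.56×10¹⁵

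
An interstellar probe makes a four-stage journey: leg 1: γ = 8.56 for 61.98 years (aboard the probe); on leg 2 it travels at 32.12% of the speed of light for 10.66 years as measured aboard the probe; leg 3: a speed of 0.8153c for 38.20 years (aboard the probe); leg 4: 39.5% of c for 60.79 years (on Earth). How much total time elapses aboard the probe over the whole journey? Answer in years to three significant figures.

τ = 167 years

Leg 1: 61.98 years is already measured aboard the probe.
Leg 2: 10.66 years is already measured aboard the probe.
Leg 3: 38.20 years is already measured aboard the probe.
Leg 4: β = 0.395; γ = 1/√(1 − 0.395²) = 1/√0.8440 = 1.089; τ_4 = 60.79/1.089 = 55.85 years.
Total: 61.98 + 10.66 + 38.20 + 55.85 years.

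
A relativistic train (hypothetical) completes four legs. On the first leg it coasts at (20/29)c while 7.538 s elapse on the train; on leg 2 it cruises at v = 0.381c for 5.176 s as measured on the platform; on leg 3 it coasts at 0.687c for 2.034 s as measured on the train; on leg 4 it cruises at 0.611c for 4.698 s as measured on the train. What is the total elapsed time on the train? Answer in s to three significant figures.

τ = 19.1 s

Leg 1: 7.538 s is already measured on the train.
Leg 2: γ = 1/√(1 − 0.381²) = 1/√0.8548 = 1.082; τ_2 = 5.176/1.082 = 4.786 s.
Leg 3: 2.034 s is already measured on the train.
Leg 4: 4.698 s is already measured on the train.
Total: 7.538 + 4.786 + 2.034 + 4.698 s.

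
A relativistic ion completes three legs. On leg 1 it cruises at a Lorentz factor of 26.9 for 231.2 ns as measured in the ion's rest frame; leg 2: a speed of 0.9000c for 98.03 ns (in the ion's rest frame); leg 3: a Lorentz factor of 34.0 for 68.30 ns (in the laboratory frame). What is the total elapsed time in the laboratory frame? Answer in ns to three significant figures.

Δt = 6510 ns

Leg 1: γ = 26.9; Δt_1 = 26.90 × 231.2 = 6219 ns.
Leg 2: γ = 1/√(1 − 0.9000²) = 1/√0.1900 = 2.294; Δt_2 = 2.294 × 98.03 = 224.9 ns.
Leg 3: 68.30 ns is already measured in the laboratory frame.
Total: 6219 + 224.9 + 68.30 ns.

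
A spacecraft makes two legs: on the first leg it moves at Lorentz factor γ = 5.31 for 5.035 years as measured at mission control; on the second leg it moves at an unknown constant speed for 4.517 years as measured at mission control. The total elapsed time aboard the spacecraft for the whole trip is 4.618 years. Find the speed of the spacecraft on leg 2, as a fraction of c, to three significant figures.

β = 0.583

Leg 1: γ = 5.31; τ_1 = 5.035/5.310 = 0.9482 years.
Leg 2: speed unknown; τ_2 = 4.517/γ_2.
Total proper time: 0.9482 + τ_2 = 4.618, so τ_2 = 4.618 − 0.9482 = 3.670 years.
γ_2 = 4.517/3.670 = 1.231; β = √(1 − 1/γ²) = √0.3399.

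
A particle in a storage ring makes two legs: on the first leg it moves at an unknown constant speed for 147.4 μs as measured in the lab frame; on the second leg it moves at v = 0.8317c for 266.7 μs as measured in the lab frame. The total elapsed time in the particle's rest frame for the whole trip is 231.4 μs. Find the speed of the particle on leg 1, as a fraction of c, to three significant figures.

β = 0.825

Leg 1: speed unknown; τ_1 = 147.4/γ_1.
Leg 2: γ = 1/√(1 − 0.8317²) = 1/√0.3083 = 1.801; τ_2 = 266.7/1.801 = 148.1 μs.
Total proper time: τ_1 + 148.1 = 231.4, so τ_1 = 231.4 − 148.1 = 83.32 μs.
γ_1 = 147.4/83.32 = 1.769; β = √(1 − 1/γ²) = √0.6805.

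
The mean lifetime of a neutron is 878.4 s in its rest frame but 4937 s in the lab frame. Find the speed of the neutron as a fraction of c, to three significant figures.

v = 0.984c

γ = Δt/τ₀ = 4937/878.4 = 5.620
β = √(1 − 1/γ²) = √(1 − 0.03166) = √0.9683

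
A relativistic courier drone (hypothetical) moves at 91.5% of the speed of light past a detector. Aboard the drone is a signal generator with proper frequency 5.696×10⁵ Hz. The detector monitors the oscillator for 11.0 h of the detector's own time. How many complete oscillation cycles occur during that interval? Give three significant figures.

N = 9.10×10⁹

β = 0.915; γ = 1/√(1 − 0.915²) = 1/√0.1628 = 2.479
During 11.0 h of lab time, the oscillator's proper time advances by τ = Δt/γ = 11.0/2.479 = 4.438 h = 1.598×10⁴ s.
N = f × τ = 5.696×10⁵ × 1.598×10⁴ = 9.100×10⁹.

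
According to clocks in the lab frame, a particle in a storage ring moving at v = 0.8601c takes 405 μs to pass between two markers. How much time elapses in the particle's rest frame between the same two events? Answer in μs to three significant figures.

γ = 1/√(1 − 0.8601²) = 1/√0.2602 = 1.960
The interval measured in the lab frame is the dilated one; the clock in the particle's rest frame measures the proper time τ = Δt/γ = 405/1.960 μs.

τ = 207 μs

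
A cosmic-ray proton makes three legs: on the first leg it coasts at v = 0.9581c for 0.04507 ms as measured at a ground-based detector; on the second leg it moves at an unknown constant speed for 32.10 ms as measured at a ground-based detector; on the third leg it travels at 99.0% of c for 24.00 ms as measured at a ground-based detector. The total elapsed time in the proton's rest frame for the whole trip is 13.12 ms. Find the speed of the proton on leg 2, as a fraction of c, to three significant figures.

Leg 1: γ = 1/√(1 − 0.9581²) = 1/√0.08204 = 3.491; τ_1 = 0.04507/3.491 = 0.01291 ms.
Leg 2: speed unknown; τ_2 = 32.10/γ_2.
Leg 3: β = 0.990; γ = 1/√(1 − 0.990²) = 1/√0.01990 = 7.089; τ_3 = 24.00/7.089 = 3.386 ms.
Total proper time: 0.01291 + τ_2 + 3.386 = 13.12, so τ_2 = 13.12 − 3.399 = 9.721 ms.
γ_2 = 32.10/9.721 = 3.302; β = √(1 − 1/γ²) = √0.9083.

β = 0.953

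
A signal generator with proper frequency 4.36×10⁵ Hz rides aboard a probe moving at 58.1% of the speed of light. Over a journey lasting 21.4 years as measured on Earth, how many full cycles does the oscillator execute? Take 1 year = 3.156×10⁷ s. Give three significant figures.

β = 0.581; γ = 1/√(1 − 0.581²) = 1/√0.6624 = 1.229
The oscillator's own cycle count is N = f × τ where τ is the proper time aboard the probe. τ = Δt/γ = 21.4/1.229 = 17.42 years = 5.497×10⁸ s.
N = 4.36×10⁵ × 5.497×10⁸ = 2.397×10¹⁴.

N = 2.40×10¹⁴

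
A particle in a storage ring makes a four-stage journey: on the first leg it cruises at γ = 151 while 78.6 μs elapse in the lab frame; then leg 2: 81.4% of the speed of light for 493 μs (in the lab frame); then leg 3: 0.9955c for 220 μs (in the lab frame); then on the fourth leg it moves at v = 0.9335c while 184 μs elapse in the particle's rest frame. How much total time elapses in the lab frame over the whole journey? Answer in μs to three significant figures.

Δt = 1300 μs

Leg 1: 78.6 μs is already measured in the lab frame.
Leg 2: 493 μs is already measured in the lab frame.
Leg 3: 220 μs is already measured in the lab frame.
Leg 4: γ = 1/√(1 − 0.9335²) = 1/√0.1286 = 2.789; Δt_4 = 2.789 × 184 = 513.1 μs.
Total: 78.60 + 493.0 + 220.0 + 513.1 μs.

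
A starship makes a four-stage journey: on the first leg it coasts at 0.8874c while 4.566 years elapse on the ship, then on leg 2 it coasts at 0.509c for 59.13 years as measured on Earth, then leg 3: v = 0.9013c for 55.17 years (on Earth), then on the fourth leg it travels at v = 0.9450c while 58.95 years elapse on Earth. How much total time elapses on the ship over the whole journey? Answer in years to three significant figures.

τ = 98.6 years

Leg 1: 4.566 years is already measured on the ship.
Leg 2: γ = 1/√(1 − 0.509²) = 1/√0.7409 = 1.162; τ_2 = 59.13/1.162 = 50.90 years.
Leg 3: γ = 1/√(1 − 0.9013²) = 1/√0.1877 = 2.308; τ_3 = 55.17/2.308 = 23.90 years.
Leg 4: γ = 1/√(1 − 0.9450²) = 1/√0.1070 = 3.057; τ_4 = 58.95/3.057 = 19.28 years.
Total: 4.566 + 50.90 + 23.90 + 19.28 years.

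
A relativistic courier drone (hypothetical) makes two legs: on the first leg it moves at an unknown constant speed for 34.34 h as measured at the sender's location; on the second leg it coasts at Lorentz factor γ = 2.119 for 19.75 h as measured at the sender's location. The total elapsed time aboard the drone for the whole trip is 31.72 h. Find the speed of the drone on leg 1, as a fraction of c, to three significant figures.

β = 0.758

Leg 1: speed unknown; τ_1 = 34.34/γ_1.
Leg 2: γ = 2.119; τ_2 = 19.75/2.119 = 9.320 h.
Total proper time: τ_1 + 9.320 = 31.72, so τ_1 = 31.72 − 9.320 = 22.40 h.
γ_1 = 34.34/22.40 = 1.533; β = √(1 − 1/γ²) = √0.5745.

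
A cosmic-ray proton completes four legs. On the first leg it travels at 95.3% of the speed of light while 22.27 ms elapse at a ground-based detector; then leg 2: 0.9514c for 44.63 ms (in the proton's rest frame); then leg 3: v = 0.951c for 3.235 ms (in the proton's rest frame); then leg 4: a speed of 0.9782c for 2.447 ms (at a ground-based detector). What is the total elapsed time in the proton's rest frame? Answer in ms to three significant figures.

τ = 55.1 ms

Leg 1: β = 0.953; γ = 1/√(1 − 0.953²) = 1/√0.09179 = 3.301; τ_1 = 22.27/3.301 = 6.747 ms.
Leg 2: 44.63 ms is already measured in the proton's rest frame.
Leg 3: 3.235 ms is already measured in the proton's rest frame.
Leg 4: γ = 1/√(1 − 0.9782²) = 1/√0.04312 = 4.815; τ_4 = 2.447/4.815 = 0.5082 ms.
Total: 6.747 + 44.63 + 3.235 + 0.5082 ms.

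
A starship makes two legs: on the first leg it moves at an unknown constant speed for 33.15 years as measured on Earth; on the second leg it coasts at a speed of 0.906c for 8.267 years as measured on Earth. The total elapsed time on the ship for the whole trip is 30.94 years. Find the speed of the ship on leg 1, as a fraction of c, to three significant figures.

Leg 1: speed unknown; τ_1 = 33.15/γ_1.
Leg 2: γ = 1/√(1 − 0.906²) = 1/√0.1792 = 2.363; τ_2 = 8.267/2.363 = 3.499 years.
Total proper time: τ_1 + 3.499 = 30.94, so τ_1 = 30.94 − 3.499 = 27.44 years.
γ_1 = 33.15/27.44 = 1.208; β = √(1 − 1/γ²) = √0.3148.

β = 0.561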